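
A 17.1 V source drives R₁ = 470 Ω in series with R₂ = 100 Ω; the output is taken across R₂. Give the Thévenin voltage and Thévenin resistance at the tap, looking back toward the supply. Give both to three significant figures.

V_th = 3.00 V, R_th = 82.5 Ω

V_th is the open-circuit tap voltage: 17.1 × 100/(470 + 100) = 3.00 V.
With the supply zeroed, R₁ and R₂ appear in parallel from the tap: R_th = R₁‖R₂ = (470 × 100)/570.0 = 82.5 Ω.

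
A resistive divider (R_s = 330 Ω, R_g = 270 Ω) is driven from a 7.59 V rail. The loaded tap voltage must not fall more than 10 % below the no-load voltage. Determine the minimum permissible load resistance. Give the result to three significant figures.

Output resistance R_th = R_s‖R_g = (330 × 270)/600.0 = 148.5 Ω.
The fractional drop is R_th/(R_th + R_L); requiring this ≤ 0.100 gives R_L ≥ R_th(1/0.100 − 1) = 148.5 × 9.000 = 1.34 kΩ.

R_L(min) ≈ 1.34 kΩ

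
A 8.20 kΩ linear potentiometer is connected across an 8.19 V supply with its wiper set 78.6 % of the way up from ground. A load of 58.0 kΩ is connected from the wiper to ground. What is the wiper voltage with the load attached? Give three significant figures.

V ≈ 6.29 V

The wiper splits the pot into (1−α)R = 1.755 kΩ above and αR = 6.445 kΩ below.
Lower section ‖ load = 5.801 kΩ.
V_wiper = 8.19 × 5.801/(1.755 + 5.801) = 6.29 V.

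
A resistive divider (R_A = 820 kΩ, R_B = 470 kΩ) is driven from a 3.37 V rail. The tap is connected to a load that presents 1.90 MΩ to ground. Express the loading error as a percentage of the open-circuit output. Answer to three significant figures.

Unloaded V = 3.37 × 470/1290 = 1.2278 V.
Loaded: R_B‖R_L = 376.8 kΩ, giving V = 3.37 × 376.8/1197 = 1.0610 V.
Drop = (1.2278 − 1.0610) / 1.2278 = 13.6 %.

13.6 %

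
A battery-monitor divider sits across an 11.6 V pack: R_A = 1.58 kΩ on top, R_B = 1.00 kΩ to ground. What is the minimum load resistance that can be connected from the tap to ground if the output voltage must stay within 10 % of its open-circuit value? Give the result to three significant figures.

Output resistance R_th = R_A‖R_B = (1580 × 1000)/2580 = 612.4 Ω.
The fractional drop is R_th/(R_th + R_L); requiring this ≤ 0.100 gives R_L ≥ R_th(1/0.100 − 1) = 612.4 × 9.000 = 5.51 kΩ.

R_L(min) ≈ 5.51 kΩ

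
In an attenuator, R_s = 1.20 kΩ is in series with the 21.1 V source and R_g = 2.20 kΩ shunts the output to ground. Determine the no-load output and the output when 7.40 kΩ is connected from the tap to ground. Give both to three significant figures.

Open-circuit: V = 21.1 × 2.20/(1.20 + 2.20) = 13.7 V.
With the load, R_g becomes R_g‖R_L = 1.696 kΩ, so V = 21.1 × 1.696/2.896 = 12.4 V.

Unloaded: 13.7 V; loaded: 12.4 V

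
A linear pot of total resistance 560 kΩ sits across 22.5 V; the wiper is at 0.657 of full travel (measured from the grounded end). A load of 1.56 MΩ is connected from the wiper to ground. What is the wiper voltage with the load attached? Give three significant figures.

V ≈ 13.7 V

The wiper splits the pot into (1−α)R = 192.1 kΩ above and αR = 367.9 kΩ below.
Lower section ‖ load = 297.7 kΩ.
V_wiper = 22.5 × 297.7/(192.1 + 297.7) = 13.7 V.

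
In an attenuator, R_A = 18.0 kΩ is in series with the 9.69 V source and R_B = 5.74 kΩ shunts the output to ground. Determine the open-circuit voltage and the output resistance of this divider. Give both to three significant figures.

V_th = 2.34 V, R_th = 4.35 kΩ

V_th is the open-circuit tap voltage: 9.69 × 5.74/(18.0 + 5.74) = 2.34 V.
With the supply zeroed, R_A and R_B appear in parallel from the tap: R_th = R_A‖R_B = (18.0 × 5.74)/23.74 = 4.35 kΩ.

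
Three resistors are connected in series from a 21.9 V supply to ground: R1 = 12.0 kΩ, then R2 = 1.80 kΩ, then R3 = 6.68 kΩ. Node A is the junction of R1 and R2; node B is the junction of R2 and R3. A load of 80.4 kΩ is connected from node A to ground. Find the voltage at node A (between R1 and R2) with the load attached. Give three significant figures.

Below node A the series string R2+R3 = 8.480 kΩ sits in parallel with the 80.4 kΩ load: 7.671 kΩ.
V_A = 21.9 × 7.671/(12.0 + 7.671) = 8.54 V.

V ≈ 8.54 V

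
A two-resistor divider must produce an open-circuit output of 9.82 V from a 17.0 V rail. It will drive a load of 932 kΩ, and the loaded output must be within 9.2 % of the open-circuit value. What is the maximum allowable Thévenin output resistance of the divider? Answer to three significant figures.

Loading drop = R_th/(R_th + R_L) ≤ 0.0920, so R_th ≤ R_L · ε/(1−ε) = 932 kΩ × 0.0920/0.9080 = 94.4 kΩ.

R_th ≤ 94.4 kΩ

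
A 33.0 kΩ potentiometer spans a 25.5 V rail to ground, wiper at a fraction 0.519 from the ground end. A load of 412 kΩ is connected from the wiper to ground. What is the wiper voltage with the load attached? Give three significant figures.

V ≈ 13.0 V

The wiper splits the pot into (1−α)R = 15.87 kΩ above and αR = 17.13 kΩ below.
Lower section ‖ load = 16.44 kΩ.
V_wiper = 25.5 × 16.44/(15.87 + 16.44) = 13.0 V.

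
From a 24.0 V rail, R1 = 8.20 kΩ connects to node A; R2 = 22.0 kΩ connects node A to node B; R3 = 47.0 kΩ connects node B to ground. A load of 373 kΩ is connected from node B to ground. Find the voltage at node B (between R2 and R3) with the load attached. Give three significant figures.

V ≈ 13.9 V

At node B, R3 is in parallel with the load: R3‖R_L = 41.74 kΩ.
Below node A the resistance is R2 + (R3‖R_L) = 63.74 kΩ, so V_A = 24.0 × 63.74/71.94 = 21.26 V.
Then V_B = V_A × (R3‖R_L)/(R2 + R3‖R_L) = 21.26 × 41.74/63.74 = 13.9 V.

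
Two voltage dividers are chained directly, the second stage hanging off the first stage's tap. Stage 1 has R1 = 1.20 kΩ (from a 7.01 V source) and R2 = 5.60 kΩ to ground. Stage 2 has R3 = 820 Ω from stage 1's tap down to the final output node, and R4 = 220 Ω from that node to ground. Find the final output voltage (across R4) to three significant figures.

V_out ≈ 0.626 V

Stage 2 presents R3+R4 = 1040 Ω as a load on stage 1's tap.
Stage 1's lower leg becomes R2‖(R3+R4) = 877.1 Ω, so V_mid = 7.01 × 877.1/2077 = 2.960 V.
Stage 2 is itself unloaded: V_out = V_mid × R4/(R3+R4) = 2.960 × 220/1040 = 0.626 V.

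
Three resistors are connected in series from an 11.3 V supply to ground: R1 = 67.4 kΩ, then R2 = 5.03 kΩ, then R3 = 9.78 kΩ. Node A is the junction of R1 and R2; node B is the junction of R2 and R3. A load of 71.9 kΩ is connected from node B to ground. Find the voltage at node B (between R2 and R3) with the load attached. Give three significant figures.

At node B, R3 is in parallel with the load: R3‖R_L = 8.609 kΩ.
Below node A the resistance is R2 + (R3‖R_L) = 13.64 kΩ, so V_A = 11.3 × 13.64/81.04 = 1.902 V.
Then V_B = V_A × (R3‖R_L)/(R2 + R3‖R_L) = 1.902 × 8.609/13.64 = 1.20 V.

V ≈ 1.20 V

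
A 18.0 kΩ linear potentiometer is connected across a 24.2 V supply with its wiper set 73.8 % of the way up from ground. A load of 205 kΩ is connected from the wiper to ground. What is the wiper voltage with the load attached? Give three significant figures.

The wiper splits the pot into (1−α)R = 4.716 kΩ above and αR = 13.28 kΩ below.
Lower section ‖ load = 12.48 kΩ.
V_wiper = 24.2 × 12.48/(4.716 + 12.48) = 17.6 V.

V ≈ 17.6 V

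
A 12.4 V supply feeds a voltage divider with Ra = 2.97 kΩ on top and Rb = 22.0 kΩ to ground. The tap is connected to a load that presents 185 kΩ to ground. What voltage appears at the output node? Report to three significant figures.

The load sits in parallel with Rb: Rb‖R_L = (22.0 × 185) / (22.0 + 185) = 19.66 kΩ.
V_out = 12.4 × 19.66 / (2.97 + 19.66) = 12.4 × 19.66/22.63 = 10.8 V.

V_out ≈ 10.8 V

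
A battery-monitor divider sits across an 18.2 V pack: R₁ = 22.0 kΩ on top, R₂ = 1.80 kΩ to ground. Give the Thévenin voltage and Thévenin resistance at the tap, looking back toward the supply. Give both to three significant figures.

V_th = 1.38 V, R_th = 1.66 kΩ

V_th is the open-circuit tap voltage: 18.2 × 1.80/(22.0 + 1.80) = 1.38 V.
With the supply zeroed, R₁ and R₂ appear in parallel from the tap: R_th = R₁‖R₂ = (22.0 × 1.80)/23.80 = 1.66 kΩ.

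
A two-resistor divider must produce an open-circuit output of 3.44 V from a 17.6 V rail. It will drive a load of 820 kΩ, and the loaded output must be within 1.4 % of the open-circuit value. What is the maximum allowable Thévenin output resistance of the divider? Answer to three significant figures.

Loading drop = R_th/(R_th + R_L) ≤ 0.0140, so R_th ≤ R_L · ε/(1−ε) = 820 kΩ × 0.0140/0.9860 = 11.6 kΩ.
(Any R1, R2 with R2/(R1+R2) = 0.195 and R1‖R2 ≤ 11.6 kΩ will meet the spec.)

R_th ≤ 11.6 kΩ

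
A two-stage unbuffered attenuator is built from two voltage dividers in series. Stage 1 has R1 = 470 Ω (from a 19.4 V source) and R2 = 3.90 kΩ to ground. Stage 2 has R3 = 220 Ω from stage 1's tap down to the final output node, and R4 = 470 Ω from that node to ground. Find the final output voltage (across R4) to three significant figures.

Stage 2 presents R3+R4 = 690.0 Ω as a load on stage 1's tap.
Stage 1's lower leg becomes R2‖(R3+R4) = 586.3 Ω, so V_mid = 19.4 × 586.3/1056 = 10.77 V.
Stage 2 is itself unloaded: V_out = V_mid × R4/(R3+R4) = 10.77 × 470/690.0 = 7.33 V.

V_out ≈ 7.33 V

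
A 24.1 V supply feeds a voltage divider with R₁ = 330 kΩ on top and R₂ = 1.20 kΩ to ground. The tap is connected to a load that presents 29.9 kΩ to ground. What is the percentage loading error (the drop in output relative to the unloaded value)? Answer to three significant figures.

The divider's output (Thévenin) resistance is R₁‖R₂ = 1.196 kΩ.
Fractional drop under load = R_th/(R_th + R_L) = 1.196 / (1.196 + 29.9) = 0.03845.
So the output falls by 3.85 %.

3.85 %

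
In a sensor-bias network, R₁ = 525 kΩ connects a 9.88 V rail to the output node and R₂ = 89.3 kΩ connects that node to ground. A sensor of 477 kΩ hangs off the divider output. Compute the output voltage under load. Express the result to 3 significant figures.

The load sits in parallel with R₂: R₂‖R_L = (89.3 × 477) / (89.3 + 477) = 75.22 kΩ.
V_out = 9.88 × 75.22 / (525 + 75.22) = 9.88 × 75.22/600.2 = 1.24 V.

V_out ≈ 1.24 V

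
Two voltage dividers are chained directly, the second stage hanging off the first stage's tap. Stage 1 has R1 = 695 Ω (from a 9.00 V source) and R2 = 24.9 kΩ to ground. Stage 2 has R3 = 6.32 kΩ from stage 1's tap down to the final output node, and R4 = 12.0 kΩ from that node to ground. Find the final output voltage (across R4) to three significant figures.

V_out ≈ 5.53 V

Stage 2 presents R3+R4 = 18320 Ω as a load on stage 1's tap.
Stage 1's lower leg becomes R2‖(R3+R4) = 10550 Ω, so V_mid = 9.00 × 10550/11250 = 8.444 V.
Stage 2 is itself unloaded: V_out = V_mid × R4/(R3+R4) = 8.444 × 12000/18320 = 5.53 V.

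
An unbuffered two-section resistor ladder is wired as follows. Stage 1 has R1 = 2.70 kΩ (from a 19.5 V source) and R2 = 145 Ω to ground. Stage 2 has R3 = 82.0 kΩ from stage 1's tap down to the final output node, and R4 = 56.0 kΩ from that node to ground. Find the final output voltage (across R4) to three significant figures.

Stage 2 presents R3+R4 = 138000 Ω as a load on stage 1's tap.
Stage 1's lower leg becomes R2‖(R3+R4) = 144.8 Ω, so V_mid = 19.5 × 144.8/2845 = 0.9929 V.
Stage 2 is itself unloaded: V_out = V_mid × R4/(R3+R4) = 0.9929 × 56000/138000 = 0.403 V.

V_out ≈ 0.403 V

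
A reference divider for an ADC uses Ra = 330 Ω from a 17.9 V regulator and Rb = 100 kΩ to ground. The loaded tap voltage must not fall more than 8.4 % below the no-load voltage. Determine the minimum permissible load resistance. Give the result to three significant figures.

Output resistance R_th = Ra‖Rb = (330 × 100000)/100300 = 328.9 Ω.
The fractional drop is R_th/(R_th + R_L); requiring this ≤ 0.0840 gives R_L ≥ R_th(1/0.0840 − 1) = 328.9 × 10.90 = 3.59 kΩ.

R_L(min) ≈ 3.59 kΩ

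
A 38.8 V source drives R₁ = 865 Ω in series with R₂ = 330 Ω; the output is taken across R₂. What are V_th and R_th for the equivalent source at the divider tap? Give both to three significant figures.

V_th = 10.7 V, R_th = 239 Ω

V_th is the open-circuit tap voltage: 38.8 × 330/(865 + 330) = 10.7 V.
With the supply zeroed, R₁ and R₂ appear in parallel from the tap: R_th = R₁‖R₂ = (865 × 330)/1195 = 239 Ω.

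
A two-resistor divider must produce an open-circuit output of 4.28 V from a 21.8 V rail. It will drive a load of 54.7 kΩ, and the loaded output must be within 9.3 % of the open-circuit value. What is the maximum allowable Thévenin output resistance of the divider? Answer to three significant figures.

Loading drop = R_th/(R_th + R_L) ≤ 0.0930, so R_th ≤ R_L · ε/(1−ε) = 54.7 kΩ × 0.0930/0.9070 = 5.61 kΩ.

R_th ≤ 5.61 kΩ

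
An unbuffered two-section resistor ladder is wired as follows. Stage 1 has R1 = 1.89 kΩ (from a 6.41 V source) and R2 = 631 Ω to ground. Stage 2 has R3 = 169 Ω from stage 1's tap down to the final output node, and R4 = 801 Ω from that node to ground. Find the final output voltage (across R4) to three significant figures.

V_out ≈ 0.891 V

Stage 2 presents R3+R4 = 970.0 Ω as a load on stage 1's tap.
Stage 1's lower leg becomes R2‖(R3+R4) = 382.3 Ω, so V_mid = 6.41 × 382.3/2272 = 1.078 V.
Stage 2 is itself unloaded: V_out = V_mid × R4/(R3+R4) = 1.078 × 801/970.0 = 0.891 V.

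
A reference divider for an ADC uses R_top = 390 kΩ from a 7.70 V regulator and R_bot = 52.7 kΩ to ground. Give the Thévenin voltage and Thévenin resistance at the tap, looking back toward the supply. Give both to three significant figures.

V_th is the open-circuit tap voltage: 7.70 × 52.7/(390 + 52.7) = 0.917 V.
With the supply zeroed, R_top and R_bot appear in parallel from the tap: R_th = R_top‖R_bot = (390 × 52.7)/442.7 = 46.4 kΩ.

V_th = 0.917 V, R_th = 46.4 kΩ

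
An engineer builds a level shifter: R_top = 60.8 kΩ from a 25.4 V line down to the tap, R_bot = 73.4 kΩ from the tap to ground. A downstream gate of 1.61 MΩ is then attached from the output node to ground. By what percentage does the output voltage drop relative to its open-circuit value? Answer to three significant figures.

2.02 %

The divider's output (Thévenin) resistance is R_top‖R_bot = 33.25 kΩ.
Fractional drop under load = R_th/(R_th + R_L) = 33.25 / (33.25 + 1610) = 0.02024.
So the output falls by 2.02 %.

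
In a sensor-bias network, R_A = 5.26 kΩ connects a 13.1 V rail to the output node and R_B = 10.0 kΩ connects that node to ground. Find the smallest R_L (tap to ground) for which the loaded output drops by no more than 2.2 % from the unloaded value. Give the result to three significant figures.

R_L(min) ≈ 153 kΩ

Output resistance R_th = R_A‖R_B = (5.26 × 10.0)/15.26 = 3.447 kΩ.
The fractional drop is R_th/(R_th + R_L); requiring this ≤ 0.0220 gives R_L ≥ R_th(1/0.0220 − 1) = 3.447 × 44.45 = 153 kΩ.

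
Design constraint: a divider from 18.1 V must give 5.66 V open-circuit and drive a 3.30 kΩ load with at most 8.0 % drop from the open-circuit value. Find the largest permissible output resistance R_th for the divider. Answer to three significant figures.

Loading drop = R_th/(R_th + R_L) ≤ 0.0800, so R_th ≤ R_L · ε/(1−ε) = 3.30 kΩ × 0.0800/0.9200 = 287 Ω.

R_th ≤ 287 Ω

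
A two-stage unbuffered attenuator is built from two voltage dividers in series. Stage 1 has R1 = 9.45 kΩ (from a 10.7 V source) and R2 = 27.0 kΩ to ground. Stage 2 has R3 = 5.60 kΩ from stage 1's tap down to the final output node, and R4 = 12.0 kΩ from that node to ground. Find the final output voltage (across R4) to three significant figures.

V_out ≈ 3.87 V

Stage 2 presents R3+R4 = 17.60 kΩ as a load on stage 1's tap.
Stage 1's lower leg becomes R2‖(R3+R4) = 10.65 kΩ, so V_mid = 10.7 × 10.65/20.10 = 5.671 V.
Stage 2 is itself unloaded: V_out = V_mid × R4/(R3+R4) = 5.671 × 12.0/17.60 = 3.87 V.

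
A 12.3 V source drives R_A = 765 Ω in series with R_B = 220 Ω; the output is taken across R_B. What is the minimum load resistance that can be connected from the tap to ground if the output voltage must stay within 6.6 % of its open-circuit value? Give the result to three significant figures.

R_L(min) ≈ 2.42 kΩ

Output resistance R_th = R_A‖R_B = (765 × 220)/985.0 = 170.9 Ω.
The fractional drop is R_th/(R_th + R_L); requiring this ≤ 0.0660 gives R_L ≥ R_th(1/0.0660 − 1) = 170.9 × 14.15 = 2.42 kΩ.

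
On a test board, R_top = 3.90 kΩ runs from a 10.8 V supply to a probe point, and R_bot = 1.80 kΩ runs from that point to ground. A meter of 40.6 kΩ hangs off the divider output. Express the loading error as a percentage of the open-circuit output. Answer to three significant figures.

The divider's output (Thévenin) resistance is R_top‖R_bot = 1.232 kΩ.
Fractional drop under load = R_th/(R_th + R_L) = 1.232 / (1.232 + 40.6) = 0.02944.
So the output falls by 2.94 %.

2.94 %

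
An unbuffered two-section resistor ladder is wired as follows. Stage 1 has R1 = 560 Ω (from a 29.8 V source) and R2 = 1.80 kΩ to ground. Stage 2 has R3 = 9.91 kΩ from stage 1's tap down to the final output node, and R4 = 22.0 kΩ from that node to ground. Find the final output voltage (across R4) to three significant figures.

Stage 2 presents R3+R4 = 31910 Ω as a load on stage 1's tap.
Stage 1's lower leg becomes R2‖(R3+R4) = 1704 Ω, so V_mid = 29.8 × 1704/2264 = 22.43 V.
Stage 2 is itself unloaded: V_out = V_mid × R4/(R3+R4) = 22.43 × 22000/31910 = 15.5 V.

V_out ≈ 15.5 V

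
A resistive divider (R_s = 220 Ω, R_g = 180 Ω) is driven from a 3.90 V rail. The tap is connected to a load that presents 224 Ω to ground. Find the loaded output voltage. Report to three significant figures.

V_out ≈ 1.22 V

The load sits in parallel with R_g: R_g‖R_L = (180 × 224) / (180 + 224) = 99.80 Ω.
V_out = 3.90 × 99.80 / (220 + 99.80) = 3.90 × 99.80/319.8 = 1.22 V.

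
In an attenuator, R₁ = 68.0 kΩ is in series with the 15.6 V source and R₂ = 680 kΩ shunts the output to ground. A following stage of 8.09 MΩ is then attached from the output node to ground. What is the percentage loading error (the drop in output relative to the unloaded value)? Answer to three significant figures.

0.758 %

The divider's output (Thévenin) resistance is R₁‖R₂ = 61.82 kΩ.
Fractional drop under load = R_th/(R_th + R_L) = 61.82 / (61.82 + 8090) = 0.007583.
So the output falls by 0.758 %.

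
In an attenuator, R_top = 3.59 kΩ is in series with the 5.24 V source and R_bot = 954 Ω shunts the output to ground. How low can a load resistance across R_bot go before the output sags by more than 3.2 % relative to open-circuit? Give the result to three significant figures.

Output resistance R_th = R_top‖R_bot = (3590 × 954)/4544 = 753.7 Ω.
The fractional drop is R_th/(R_th + R_L); requiring this ≤ 0.0320 gives R_L ≥ R_th(1/0.0320 − 1) = 753.7 × 30.25 = 22.8 kΩ.

R_L(min) ≈ 22.8 kΩ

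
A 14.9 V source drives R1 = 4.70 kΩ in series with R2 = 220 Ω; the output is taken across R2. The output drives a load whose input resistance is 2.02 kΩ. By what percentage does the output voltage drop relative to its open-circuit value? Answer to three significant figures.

Unloaded V = 14.9 × 220/4920 = 0.66626 V.
Loaded: R2‖R_L = 198.4 Ω, giving V = 14.9 × 198.4/4898 = 0.60347 V.
Drop = (0.66626 − 0.60347) / 0.66626 = 9.42 %.

9.42 %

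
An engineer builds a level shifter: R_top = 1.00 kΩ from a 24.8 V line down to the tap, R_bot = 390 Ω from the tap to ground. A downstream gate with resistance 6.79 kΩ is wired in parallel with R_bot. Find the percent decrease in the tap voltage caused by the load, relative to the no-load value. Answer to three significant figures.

The divider's output (Thévenin) resistance is R_top‖R_bot = 280.6 Ω.
Fractional drop under load = R_th/(R_th + R_L) = 280.6 / (280.6 + 6790) = 0.03968.
So the output falls by 3.97 %.

3.97 %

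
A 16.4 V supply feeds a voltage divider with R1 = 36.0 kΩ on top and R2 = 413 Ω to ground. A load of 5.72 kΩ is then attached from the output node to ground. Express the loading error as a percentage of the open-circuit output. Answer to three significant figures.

The divider's output (Thévenin) resistance is R1‖R2 = 408.3 Ω.
Fractional drop under load = R_th/(R_th + R_L) = 408.3 / (408.3 + 5720) = 0.06663.
So the output falls by 6.66 %.

6.66 %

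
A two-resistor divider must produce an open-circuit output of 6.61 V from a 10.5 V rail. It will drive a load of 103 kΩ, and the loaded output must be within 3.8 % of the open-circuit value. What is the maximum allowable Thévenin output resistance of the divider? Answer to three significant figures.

R_th ≤ 4.07 kΩ

Loading drop = R_th/(R_th + R_L) ≤ 0.0380, so R_th ≤ R_L · ε/(1−ε) = 103 kΩ × 0.0380/0.9620 = 4.07 kΩ.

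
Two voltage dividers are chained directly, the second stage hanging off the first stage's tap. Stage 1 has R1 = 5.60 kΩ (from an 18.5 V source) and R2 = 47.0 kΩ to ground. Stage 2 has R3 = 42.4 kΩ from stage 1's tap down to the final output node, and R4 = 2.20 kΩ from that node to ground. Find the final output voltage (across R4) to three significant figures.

V_out ≈ 0.733 V

Stage 2 presents R3+R4 = 44.60 kΩ as a load on stage 1's tap.
Stage 1's lower leg becomes R2‖(R3+R4) = 22.88 kΩ, so V_mid = 18.5 × 22.88/28.48 = 14.86 V.
Stage 2 is itself unloaded: V_out = V_mid × R4/(R3+R4) = 14.86 × 2.20/44.60 = 0.733 V.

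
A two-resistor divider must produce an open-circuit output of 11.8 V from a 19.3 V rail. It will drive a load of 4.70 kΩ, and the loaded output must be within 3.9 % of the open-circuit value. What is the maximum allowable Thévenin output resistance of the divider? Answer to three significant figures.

Loading drop = R_th/(R_th + R_L) ≤ 0.0390, so R_th ≤ R_L · ε/(1−ε) = 4.70 kΩ × 0.0390/0.9610 = 191 Ω.

R_th ≤ 191 Ω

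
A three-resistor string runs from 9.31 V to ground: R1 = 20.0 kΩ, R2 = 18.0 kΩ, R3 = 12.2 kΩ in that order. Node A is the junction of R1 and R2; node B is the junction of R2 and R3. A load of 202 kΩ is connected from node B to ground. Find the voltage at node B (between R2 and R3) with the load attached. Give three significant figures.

At node B, R3 is in parallel with the load: R3‖R_L = 11.51 kΩ.
Below node A the resistance is R2 + (R3‖R_L) = 29.51 kΩ, so V_A = 9.31 × 29.51/49.51 = 5.549 V.
Then V_B = V_A × (R3‖R_L)/(R2 + R3‖R_L) = 5.549 × 11.51/29.51 = 2.16 V.

V ≈ 2.16 V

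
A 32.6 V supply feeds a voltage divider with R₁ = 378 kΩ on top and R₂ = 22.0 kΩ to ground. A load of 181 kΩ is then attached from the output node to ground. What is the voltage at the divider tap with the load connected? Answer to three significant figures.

The load sits in parallel with R₂: R₂‖R_L = (22.0 × 181) / (22.0 + 181) = 19.62 kΩ.
V_out = 32.6 × 19.62 / (378 + 19.62) = 32.6 × 19.62/397.6 = 1.61 V.

V_out ≈ 1.61 V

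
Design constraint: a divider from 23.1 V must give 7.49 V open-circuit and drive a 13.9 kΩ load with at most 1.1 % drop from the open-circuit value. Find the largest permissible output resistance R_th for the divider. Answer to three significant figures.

Loading drop = R_th/(R_th + R_L) ≤ 0.0110, so R_th ≤ R_L · ε/(1−ε) = 13.9 kΩ × 0.0110/0.9890 = 155 Ω.
(Any R1, R2 with R2/(R1+R2) = 0.324 and R1‖R2 ≤ 155 Ω will meet the spec.)

R_th ≤ 155 Ω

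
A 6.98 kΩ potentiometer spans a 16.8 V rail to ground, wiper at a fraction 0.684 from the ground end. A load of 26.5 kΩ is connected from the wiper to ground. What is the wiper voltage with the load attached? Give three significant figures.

The wiper splits the pot into (1−α)R = 2.206 kΩ above and αR = 4.774 kΩ below.
Lower section ‖ load = 4.045 kΩ.
V_wiper = 16.8 × 4.045/(2.206 + 4.045) = 10.9 V.

V ≈ 10.9 V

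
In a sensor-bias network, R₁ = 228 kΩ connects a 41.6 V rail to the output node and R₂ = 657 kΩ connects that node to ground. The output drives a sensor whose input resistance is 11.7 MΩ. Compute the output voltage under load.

V_out ≈ 30.4 V

The load sits in parallel with R₂: R₂‖R_L = (657 × 11700) / (657 + 11700) = 622.1 kΩ.
V_out = 41.6 × 622.1 / (228 + 622.1) = 41.6 × 622.1/850.1 = 30.4 V.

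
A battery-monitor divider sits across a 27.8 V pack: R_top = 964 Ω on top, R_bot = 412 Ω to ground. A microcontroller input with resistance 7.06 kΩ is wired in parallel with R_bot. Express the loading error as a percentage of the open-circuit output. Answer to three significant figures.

3.93 %

The divider's output (Thévenin) resistance is R_top‖R_bot = 288.6 Ω.
Fractional drop under load = R_th/(R_th + R_L) = 288.6 / (288.6 + 7060) = 0.03928.
So the output falls by 3.93 %.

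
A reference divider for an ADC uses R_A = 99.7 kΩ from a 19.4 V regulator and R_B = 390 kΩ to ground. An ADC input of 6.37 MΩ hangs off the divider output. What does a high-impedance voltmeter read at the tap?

V_out ≈ 15.3 V

The load sits in parallel with R_B: R_B‖R_L = (390 × 6370) / (390 + 6370) = 367.5 kΩ.
V_out = 19.4 × 367.5 / (99.7 + 367.5) = 19.4 × 367.5/467.2 = 15.3 V.
(Unloaded it would have been 15.5 V.)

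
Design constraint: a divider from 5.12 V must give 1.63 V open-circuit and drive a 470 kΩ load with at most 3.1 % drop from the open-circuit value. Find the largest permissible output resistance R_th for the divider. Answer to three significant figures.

Loading drop = R_th/(R_th + R_L) ≤ 0.0310, so R_th ≤ R_L · ε/(1−ε) = 470 kΩ × 0.0310/0.9690 = 15.0 kΩ.
(Any R1, R2 with R2/(R1+R2) = 0.318 and R1‖R2 ≤ 15.0 kΩ will meet the spec.)

R_th ≤ 15.0 kΩ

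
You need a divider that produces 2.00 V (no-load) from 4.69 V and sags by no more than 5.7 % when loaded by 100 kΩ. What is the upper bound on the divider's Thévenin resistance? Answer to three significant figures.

R_th ≤ 6.04 kΩ

Loading drop = R_th/(R_th + R_L) ≤ 0.0570, so R_th ≤ R_L · ε/(1−ε) = 100 kΩ × 0.0570/0.9430 = 6.04 kΩ.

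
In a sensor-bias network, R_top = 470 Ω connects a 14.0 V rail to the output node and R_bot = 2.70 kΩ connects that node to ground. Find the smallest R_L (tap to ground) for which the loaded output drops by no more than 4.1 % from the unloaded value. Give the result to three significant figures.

Output resistance R_th = R_top‖R_bot = (470 × 2700)/3170 = 400.3 Ω.
The fractional drop is R_th/(R_th + R_L); requiring this ≤ 0.0410 gives R_L ≥ R_th(1/0.0410 − 1) = 400.3 × 23.39 = 9.36 kΩ.

R_L(min) ≈ 9.36 kΩ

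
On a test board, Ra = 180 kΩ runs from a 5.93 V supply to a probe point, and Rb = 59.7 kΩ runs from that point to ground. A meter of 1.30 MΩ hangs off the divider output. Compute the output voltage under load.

V_out ≈ 1.43 V

The load sits in parallel with Rb: Rb‖R_L = (59.7 × 1300) / (59.7 + 1300) = 57.08 kΩ.
V_out = 5.93 × 57.08 / (180 + 57.08) = 5.93 × 57.08/237.1 = 1.43 V.
(Unloaded it would have been 1.48 V.)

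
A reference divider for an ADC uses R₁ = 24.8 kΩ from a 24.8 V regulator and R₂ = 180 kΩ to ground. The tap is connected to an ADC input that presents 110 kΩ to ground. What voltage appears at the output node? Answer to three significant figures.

V_out ≈ 18.2 V

The load sits in parallel with R₂: R₂‖R_L = (180 × 110) / (180 + 110) = 68.28 kΩ.
V_out = 24.8 × 68.28 / (24.8 + 68.28) = 24.8 × 68.28/93.08 = 18.2 V.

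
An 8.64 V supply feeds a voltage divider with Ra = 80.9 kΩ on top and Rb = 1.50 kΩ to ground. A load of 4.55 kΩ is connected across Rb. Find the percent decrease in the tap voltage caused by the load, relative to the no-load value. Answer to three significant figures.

Unloaded V = 8.64 × 1.50/82.40 = 0.1573 V.
Loaded: Rb‖R_L = 1.128 kΩ, giving V = 8.64 × 1.128/82.03 = 0.1188 V.
Drop = (0.1573 − 0.1188) / 0.1573 = 24.5 %.

24.5 %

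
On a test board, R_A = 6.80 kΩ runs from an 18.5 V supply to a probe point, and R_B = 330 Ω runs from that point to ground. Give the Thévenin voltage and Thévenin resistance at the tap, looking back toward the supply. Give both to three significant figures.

V_th = 0.856 V, R_th = 315 Ω

V_th is the open-circuit tap voltage: 18.5 × 330/(6800 + 330) = 0.856 V.
With the supply zeroed, R_A and R_B appear in parallel from the tap: R_th = R_A‖R_B = (6800 × 330)/7130 = 315 Ω.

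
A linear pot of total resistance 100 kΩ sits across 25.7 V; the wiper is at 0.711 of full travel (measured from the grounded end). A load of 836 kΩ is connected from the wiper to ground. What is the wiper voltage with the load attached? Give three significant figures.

V ≈ 17.8 V

The wiper splits the pot into (1−α)R = 28.90 kΩ above and αR = 71.10 kΩ below.
Lower section ‖ load = 65.53 kΩ.
V_wiper = 25.7 × 65.53/(28.90 + 65.53) = 17.8 V.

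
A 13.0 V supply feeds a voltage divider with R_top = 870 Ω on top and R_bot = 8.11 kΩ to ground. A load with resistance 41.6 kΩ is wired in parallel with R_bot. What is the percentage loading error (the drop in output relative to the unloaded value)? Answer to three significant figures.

1.85 %

The divider's output (Thévenin) resistance is R_top‖R_bot = 785.7 Ω.
Fractional drop under load = R_th/(R_th + R_L) = 785.7 / (785.7 + 41600) = 0.01854.
So the output falls by 1.85 %.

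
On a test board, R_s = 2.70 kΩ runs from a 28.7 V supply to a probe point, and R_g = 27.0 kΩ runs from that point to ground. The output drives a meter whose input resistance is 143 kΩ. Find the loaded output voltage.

V_out ≈ 25.7 V

The load sits in parallel with R_g: R_g‖R_L = (27.0 × 143) / (27.0 + 143) = 22.71 kΩ.
V_out = 28.7 × 22.71 / (2.70 + 22.71) = 28.7 × 22.71/25.41 = 25.7 V.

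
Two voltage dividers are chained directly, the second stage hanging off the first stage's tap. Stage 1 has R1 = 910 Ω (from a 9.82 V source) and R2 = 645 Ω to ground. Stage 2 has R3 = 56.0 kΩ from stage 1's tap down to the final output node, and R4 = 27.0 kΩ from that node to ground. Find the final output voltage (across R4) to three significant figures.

Stage 2 presents R3+R4 = 83000 Ω as a load on stage 1's tap.
Stage 1's lower leg becomes R2‖(R3+R4) = 640.0 Ω, so V_mid = 9.82 × 640.0/1550 = 4.055 V.
Stage 2 is itself unloaded: V_out = V_mid × R4/(R3+R4) = 4.055 × 27000/83000 = 1.32 V.

V_out ≈ 1.32 V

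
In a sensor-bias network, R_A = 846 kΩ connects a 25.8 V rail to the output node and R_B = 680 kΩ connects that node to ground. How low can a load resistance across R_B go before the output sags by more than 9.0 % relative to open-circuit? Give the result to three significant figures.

R_L(min) ≈ 3.81 MΩ

Output resistance R_th = R_A‖R_B = (846 × 680)/1526 = 377.0 kΩ.
The fractional drop is R_th/(R_th + R_L); requiring this ≤ 0.0900 gives R_L ≥ R_th(1/0.0900 − 1) = 377.0 × 10.11 = 3.81 MΩ.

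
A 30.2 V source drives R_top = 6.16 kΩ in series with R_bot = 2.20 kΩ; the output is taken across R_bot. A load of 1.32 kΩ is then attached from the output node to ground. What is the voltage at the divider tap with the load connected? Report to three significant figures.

V_out ≈ 3.57 V

The load sits in parallel with R_bot: R_bot‖R_L = (2.20 × 1.32) / (2.20 + 1.32) = 0.8250 kΩ.
V_out = 30.2 × 0.8250 / (6.16 + 0.8250) = 30.2 × 0.8250/6.985 = 3.57 V.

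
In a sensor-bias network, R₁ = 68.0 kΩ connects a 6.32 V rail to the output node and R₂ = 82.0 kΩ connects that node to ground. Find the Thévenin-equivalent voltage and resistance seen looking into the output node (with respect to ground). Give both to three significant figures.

V_th is the open-circuit tap voltage: 6.32 × 82.0/(68.0 + 82.0) = 3.45 V.
With the supply zeroed, R₁ and R₂ appear in parallel from the tap: R_th = R₁‖R₂ = (68.0 × 82.0)/150.0 = 37.2 kΩ.

V_th = 3.45 V, R_th = 37.2 kΩ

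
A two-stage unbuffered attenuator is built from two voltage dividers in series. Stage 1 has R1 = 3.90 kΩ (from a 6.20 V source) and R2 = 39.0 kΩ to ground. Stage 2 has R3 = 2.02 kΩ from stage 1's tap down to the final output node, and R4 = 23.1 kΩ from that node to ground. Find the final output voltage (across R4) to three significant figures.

V_out ≈ 4.54 V

Stage 2 presents R3+R4 = 25.12 kΩ as a load on stage 1's tap.
Stage 1's lower leg becomes R2‖(R3+R4) = 15.28 kΩ, so V_mid = 6.20 × 15.28/19.18 = 4.939 V.
Stage 2 is itself unloaded: V_out = V_mid × R4/(R3+R4) = 4.939 × 23.1/25.12 = 4.54 V.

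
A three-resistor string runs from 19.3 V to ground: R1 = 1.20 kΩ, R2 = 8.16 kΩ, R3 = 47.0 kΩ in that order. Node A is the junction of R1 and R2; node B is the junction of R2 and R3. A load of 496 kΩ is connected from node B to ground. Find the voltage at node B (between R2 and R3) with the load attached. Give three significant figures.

At node B, R3 is in parallel with the load: R3‖R_L = 42.93 kΩ.
Below node A the resistance is R2 + (R3‖R_L) = 51.09 kΩ, so V_A = 19.3 × 51.09/52.29 = 18.86 V.
Then V_B = V_A × (R3‖R_L)/(R2 + R3‖R_L) = 18.86 × 42.93/51.09 = 15.8 V.

V ≈ 15.8 V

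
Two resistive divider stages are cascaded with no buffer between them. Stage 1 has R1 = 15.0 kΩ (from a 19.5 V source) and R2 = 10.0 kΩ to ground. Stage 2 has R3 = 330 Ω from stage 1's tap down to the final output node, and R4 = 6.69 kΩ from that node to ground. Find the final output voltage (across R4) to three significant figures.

V_out ≈ 4.01 V

Stage 2 presents R3+R4 = 7020 Ω as a load on stage 1's tap.
Stage 1's lower leg becomes R2‖(R3+R4) = 4125 Ω, so V_mid = 19.5 × 4125/19120 = 4.206 V.
Stage 2 is itself unloaded: V_out = V_mid × R4/(R3+R4) = 4.206 × 6690/7020 = 4.01 V.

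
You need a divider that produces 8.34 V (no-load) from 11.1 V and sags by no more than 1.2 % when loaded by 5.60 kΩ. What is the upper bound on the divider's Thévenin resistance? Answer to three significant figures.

Loading drop = R_th/(R_th + R_L) ≤ 0.0120, so R_th ≤ R_L · ε/(1−ε) = 5.60 kΩ × 0.0120/0.9880 = 68.0 Ω.
(Any R1, R2 with R2/(R1+R2) = 0.751 and R1‖R2 ≤ 68.0 Ω will meet the spec.)

R_th ≤ 68.0 Ω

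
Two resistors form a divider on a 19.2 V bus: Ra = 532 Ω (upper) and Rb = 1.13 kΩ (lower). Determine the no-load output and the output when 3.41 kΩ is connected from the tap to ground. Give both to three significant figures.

Unloaded: 13.1 V; loaded: 11.8 V

Open-circuit: V = 19.2 × 1130/(532 + 1130) = 13.1 V.
With the load, Rb becomes Rb‖R_L = 848.7 Ω, so V = 19.2 × 848.7/1381 = 11.8 V.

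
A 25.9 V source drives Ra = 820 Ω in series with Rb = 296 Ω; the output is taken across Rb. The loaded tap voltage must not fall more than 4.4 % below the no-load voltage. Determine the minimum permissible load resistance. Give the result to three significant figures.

Output resistance R_th = Ra‖Rb = (820 × 296)/1116 = 217.5 Ω.
The fractional drop is R_th/(R_th + R_L); requiring this ≤ 0.0440 gives R_L ≥ R_th(1/0.0440 − 1) = 217.5 × 21.73 = 4.73 kΩ.

R_L(min) ≈ 4.73 kΩ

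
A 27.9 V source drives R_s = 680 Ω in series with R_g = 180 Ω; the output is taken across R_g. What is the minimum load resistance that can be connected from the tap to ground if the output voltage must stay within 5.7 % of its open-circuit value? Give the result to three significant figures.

Output resistance R_th = R_s‖R_g = (680 × 180)/860.0 = 142.3 Ω.
The fractional drop is R_th/(R_th + R_L); requiring this ≤ 0.0570 gives R_L ≥ R_th(1/0.0570 − 1) = 142.3 × 16.54 = 2.35 kΩ.

R_L(min) ≈ 2.35 kΩ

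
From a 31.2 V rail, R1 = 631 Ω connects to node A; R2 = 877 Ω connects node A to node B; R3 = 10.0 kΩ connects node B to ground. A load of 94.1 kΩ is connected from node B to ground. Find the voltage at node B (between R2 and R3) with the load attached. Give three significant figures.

V ≈ 26.7 V

At node B, R3 is in parallel with the load: R3‖R_L = 9039 Ω.
Below node A the resistance is R2 + (R3‖R_L) = 9916 Ω, so V_A = 31.2 × 9916/10550 = 29.33 V.
Then V_B = V_A × (R3‖R_L)/(R2 + R3‖R_L) = 29.33 × 9039/9916 = 26.7 V.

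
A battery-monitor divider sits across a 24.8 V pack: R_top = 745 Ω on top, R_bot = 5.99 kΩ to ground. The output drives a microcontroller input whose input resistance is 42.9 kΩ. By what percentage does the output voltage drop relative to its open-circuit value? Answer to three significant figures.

The divider's output (Thévenin) resistance is R_top‖R_bot = 662.6 Ω.
Fractional drop under load = R_th/(R_th + R_L) = 662.6 / (662.6 + 42900) = 0.01521.
So the output falls by 1.52 %.

1.52 %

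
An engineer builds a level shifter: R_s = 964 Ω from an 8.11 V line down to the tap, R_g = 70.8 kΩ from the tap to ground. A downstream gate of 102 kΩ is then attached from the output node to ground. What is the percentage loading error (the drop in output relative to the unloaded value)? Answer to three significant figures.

The divider's output (Thévenin) resistance is R_s‖R_g = 951.1 Ω.
Fractional drop under load = R_th/(R_th + R_L) = 951.1 / (951.1 + 102000) = 0.009238.
So the output falls by 0.924 %.

0.924 %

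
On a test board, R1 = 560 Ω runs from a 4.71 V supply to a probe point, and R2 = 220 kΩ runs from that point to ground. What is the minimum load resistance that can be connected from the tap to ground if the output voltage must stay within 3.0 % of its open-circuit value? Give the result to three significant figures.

Output resistance R_th = R1‖R2 = (560 × 220000)/220600 = 558.6 Ω.
The fractional drop is R_th/(R_th + R_L); requiring this ≤ 0.0300 gives R_L ≥ R_th(1/0.0300 − 1) = 558.6 × 32.33 = 18.1 kΩ.

R_L(min) ≈ 18.1 kΩ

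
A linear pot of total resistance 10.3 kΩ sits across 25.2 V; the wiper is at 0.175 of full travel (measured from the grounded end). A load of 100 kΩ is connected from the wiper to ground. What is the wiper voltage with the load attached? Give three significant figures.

The wiper splits the pot into (1−α)R = 8.498 kΩ above and αR = 1.802 kΩ below.
Lower section ‖ load = 1.771 kΩ.
V_wiper = 25.2 × 1.771/(8.498 + 1.771) = 4.35 V.

V ≈ 4.35 V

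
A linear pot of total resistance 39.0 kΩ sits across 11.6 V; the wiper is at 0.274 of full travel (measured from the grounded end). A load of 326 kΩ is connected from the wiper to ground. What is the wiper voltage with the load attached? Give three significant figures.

The wiper splits the pot into (1−α)R = 28.31 kΩ above and αR = 10.69 kΩ below.
Lower section ‖ load = 10.35 kΩ.
V_wiper = 11.6 × 10.35/(28.31 + 10.35) = 3.10 V.

V ≈ 3.10 V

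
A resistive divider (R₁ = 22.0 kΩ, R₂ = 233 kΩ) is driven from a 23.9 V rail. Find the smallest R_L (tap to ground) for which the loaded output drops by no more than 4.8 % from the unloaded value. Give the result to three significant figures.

R_L(min) ≈ 399 kΩ

Output resistance R_th = R₁‖R₂ = (22.0 × 233)/255.0 = 20.10 kΩ.
The fractional drop is R_th/(R_th + R_L); requiring this ≤ 0.0480 gives R_L ≥ R_th(1/0.0480 − 1) = 20.10 × 19.83 = 399 kΩ.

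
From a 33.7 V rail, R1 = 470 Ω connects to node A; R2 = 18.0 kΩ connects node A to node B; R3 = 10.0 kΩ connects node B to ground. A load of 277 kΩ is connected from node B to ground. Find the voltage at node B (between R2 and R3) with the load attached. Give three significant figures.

At node B, R3 is in parallel with the load: R3‖R_L = 9652 Ω.
Below node A the resistance is R2 + (R3‖R_L) = 27650 Ω, so V_A = 33.7 × 27650/28120 = 33.14 V.
Then V_B = V_A × (R3‖R_L)/(R2 + R3‖R_L) = 33.14 × 9652/27650 = 11.6 V.

V ≈ 11.6 V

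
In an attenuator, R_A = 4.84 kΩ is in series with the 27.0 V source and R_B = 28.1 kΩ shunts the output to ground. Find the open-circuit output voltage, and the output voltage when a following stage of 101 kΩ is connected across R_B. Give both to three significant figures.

Unloaded: 23.0 V; loaded: 22.1 V

Open-circuit: V = 27.0 × 28.1/(4.84 + 28.1) = 23.0 V.
With the load, R_B becomes R_B‖R_L = 21.98 kΩ, so V = 27.0 × 21.98/26.82 = 22.1 V.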